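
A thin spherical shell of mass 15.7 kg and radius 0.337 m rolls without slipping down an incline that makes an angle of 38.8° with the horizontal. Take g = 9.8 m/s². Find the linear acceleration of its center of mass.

Translation along the incline: Mg sinθ − f = Ma.
Rotation about the center: fR = Iα with I = (2/3)MR². No-slip gives a = αR, so f = (I/R²)a = (2/3)M a.
Substituting: Mg sinθ = (1 + 0.6667)Ma, so a = g sinθ/(1 + 0.6667) = (9.8) sin 38.8° / 1.667 = 3.684 m/s².

a ≈ 3.68 m/s²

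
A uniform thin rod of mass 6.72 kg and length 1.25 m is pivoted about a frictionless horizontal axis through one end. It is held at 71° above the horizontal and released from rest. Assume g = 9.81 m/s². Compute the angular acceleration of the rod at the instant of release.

About the pivot, I = (1/3)ML² = (1/3)(6.72)(1.25)² = 3.500 kg·m².
The weight acts at the center, a distance L/2 = 0.6250 m from the pivot; τ = Mg(L/2) cos 71° = 13.41 N·m.
α = τ/I = 13.41/3.500 = 3.833 rad/s².

α ≈ 3.83 rad/s²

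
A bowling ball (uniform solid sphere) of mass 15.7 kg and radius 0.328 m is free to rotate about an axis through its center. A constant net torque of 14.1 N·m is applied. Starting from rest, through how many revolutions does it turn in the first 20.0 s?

≈ 664 revolutions

I = (2/5)MR² = (2/5)(15.7)(0.328)² = 0.6756 kg·m².
α = τ/I = 14.1/0.6756 = 20.87 rad/s².
θ = ½αt² = ½(20.87)(20.0)² = 4174 rad.
Revolutions = θ/(2π) = 664.3.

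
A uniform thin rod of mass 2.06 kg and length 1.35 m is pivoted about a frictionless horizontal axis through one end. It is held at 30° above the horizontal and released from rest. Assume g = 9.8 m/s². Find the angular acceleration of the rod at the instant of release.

About the pivot, I = (1/3)ML² = (1/3)(2.06)(1.35)² = 1.251 kg·m².
The weight acts at the center, a distance L/2 = 0.6750 m from the pivot; τ = Mg(L/2) cos 30° = 11.80 N·m.
α = τ/I = 11.80/1.251 = 9.430 rad/s².

α ≈ 9.43 rad/s²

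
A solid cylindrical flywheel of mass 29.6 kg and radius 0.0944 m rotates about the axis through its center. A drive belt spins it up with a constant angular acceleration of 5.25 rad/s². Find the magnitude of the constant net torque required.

I = ½MR² = (1/2)(29.6)(0.0944)² = 0.1319 kg·m².
τ = Iα = (0.1319)(5.250) = 0.6924 N·m.

τ ≈ 0.692 N·m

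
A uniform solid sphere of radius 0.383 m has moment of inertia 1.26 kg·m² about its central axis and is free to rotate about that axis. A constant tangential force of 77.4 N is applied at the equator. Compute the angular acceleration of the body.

α ≈ 23.5 rad/s²

τ = F R = (77.4)(0.383) = 29.64 N·m.
Newton's second law for rotation, τ = Iα, gives α = τ/I = 29.64/1.260 = 23.53 rad/s².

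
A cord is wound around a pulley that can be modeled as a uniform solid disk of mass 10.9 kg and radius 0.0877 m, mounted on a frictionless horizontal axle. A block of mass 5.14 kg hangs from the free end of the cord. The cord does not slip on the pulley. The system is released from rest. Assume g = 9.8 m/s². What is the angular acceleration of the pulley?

I = ½MR² = (1/2)(10.9)(0.0877)² = 0.04192 kg·m².
Block: mg − T = ma. Pulley: TR = Iα. No-slip: a = αR, so T = (I/R²)a = 5.450·a.
Then mg = (m + 5.450)a, so a = (5.14)(9.8)/(5.14 + 5.450) = 4.757 m/s².
α = a/R = 4.757/0.0877 = 54.24 rad/s².

α ≈ 54.2 rad/s²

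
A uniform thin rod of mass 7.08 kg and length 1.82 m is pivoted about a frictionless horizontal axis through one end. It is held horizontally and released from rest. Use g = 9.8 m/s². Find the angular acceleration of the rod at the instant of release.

α ≈ 8.08 rad/s²

About the pivot, I = (1/3)ML² = (1/3)(7.08)(1.82)² = 7.817 kg·m².
The weight acts at the center, a distance L/2 = 0.9100 m from the pivot; τ = Mg(L/2) = 63.14 N·m.
α = τ/I = 63.14/7.817 = 8.077 rad/s².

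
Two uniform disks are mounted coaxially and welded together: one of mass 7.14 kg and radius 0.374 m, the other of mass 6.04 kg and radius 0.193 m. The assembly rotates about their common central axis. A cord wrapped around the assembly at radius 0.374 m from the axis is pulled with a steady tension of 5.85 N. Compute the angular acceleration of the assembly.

α ≈ 3.58 rad/s²

I = ½M₁R₁² + ½M₂R₂² = ½(7.14)(0.374)² + ½(6.04)(0.193)² = 0.6118 kg·m².
τ = F r = (5.85)(0.374) = 2.188 N·m.
α = τ/I = 2.188/0.6118 = 3.576 rad/s².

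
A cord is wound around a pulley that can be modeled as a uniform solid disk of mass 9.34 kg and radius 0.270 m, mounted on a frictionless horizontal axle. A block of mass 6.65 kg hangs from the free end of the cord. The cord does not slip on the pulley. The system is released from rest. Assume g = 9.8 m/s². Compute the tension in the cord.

T ≈ 26.9 N

I = ½MR² = (1/2)(9.34)(0.270)² = 0.3404 kg·m².
Block: mg − T = ma. Pulley: TR = Iα. No-slip: a = αR, so T = (I/R²)a = 4.670·a.
Then mg = (m + 4.670)a, so a = (6.65)(9.8)/(6.65 + 4.670) = 5.757 m/s².
T = 4.670·a = 26.89 N.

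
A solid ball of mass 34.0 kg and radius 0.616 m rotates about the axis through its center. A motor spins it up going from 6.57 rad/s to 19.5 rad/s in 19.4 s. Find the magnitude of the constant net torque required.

I = (2/5)MR² = (2/5)(34.0)(0.616)² = 5.161 kg·m².
α = Δω/Δt = (19.5 − 6.57)/19.4 = 0.6665 rad/s².
τ = Iα = (5.161)(0.6665) = 3.440 N·m.

τ ≈ 3.44 N·m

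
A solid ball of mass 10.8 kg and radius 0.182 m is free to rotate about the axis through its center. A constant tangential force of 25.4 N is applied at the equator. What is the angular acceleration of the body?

α ≈ 32.3 rad/s²

I = (2/5)MR² = (2/5)(10.8)(0.182)² = 0.1431 kg·m².
τ = F R = (25.4)(0.182) = 4.623 N·m.
Newton's second law for rotation, τ = Iα, gives α = τ/I = 4.623/0.1431 = 32.31 rad/s².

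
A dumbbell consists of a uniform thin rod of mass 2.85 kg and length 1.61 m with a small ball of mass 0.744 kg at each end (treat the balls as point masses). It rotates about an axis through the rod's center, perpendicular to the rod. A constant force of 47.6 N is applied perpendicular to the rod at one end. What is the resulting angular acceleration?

α ≈ 24.3 rad/s²

I_rod = (1/12)ML² = (1/12)(2.85)(1.61)² = 0.6156 kg·m².
I_balls = 2·m·(L/2)² = 2(0.744)(0.8050)² = 0.9643 kg·m².
Total I = 1.580 kg·m².
τ = F·(L/2) = (47.6)(0.805) = 38.32 N·m.
α = τ/I = 38.32/1.580 = 24.25 rad/s².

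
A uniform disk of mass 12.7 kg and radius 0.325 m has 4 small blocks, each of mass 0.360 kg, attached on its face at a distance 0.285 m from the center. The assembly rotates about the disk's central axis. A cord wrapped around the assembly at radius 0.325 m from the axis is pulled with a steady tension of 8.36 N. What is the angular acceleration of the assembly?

I_disk = ½MR² = ½(12.7)(0.325)² = 0.6707 kg·m².
I_blocks = 4·m·r² = 4(0.360)(0.285)² = 0.1170 kg·m².
Total I = 0.7877 kg·m².
τ = F r = (8.36)(0.325) = 2.717 N·m.
α = τ/I = 2.717/0.7877 = 3.449 rad/s².

α ≈ 3.45 rad/s²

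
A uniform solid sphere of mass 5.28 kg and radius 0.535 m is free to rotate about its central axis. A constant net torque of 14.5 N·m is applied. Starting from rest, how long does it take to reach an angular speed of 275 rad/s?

I = (2/5)MR² = (2/5)(5.28)(0.535)² = 0.6045 kg·m².
α = τ/I = 14.5/0.6045 = 23.99 rad/s².
ω = αt ⇒ t = ω/α = 275/23.99 = 11.46 s.

t ≈ 11.5 s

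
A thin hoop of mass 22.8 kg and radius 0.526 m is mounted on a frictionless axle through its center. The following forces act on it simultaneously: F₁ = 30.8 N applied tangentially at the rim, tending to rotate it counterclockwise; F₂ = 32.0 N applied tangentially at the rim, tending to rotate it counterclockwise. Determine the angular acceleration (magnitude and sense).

α ≈ 5.24 rad/s², counterclockwise

I = MR² = (22.8)(0.526)² = 6.308 kg·m².
Taking counterclockwise as positive: τ₁ = +(30.8)(0.526) = +16.20 N·m; τ₂ = +(32.0)(0.526) = +16.83 N·m.
Net torque τ = 33.03 N·m.
α = τ/I = 33.03/6.308 = 5.236 rad/s².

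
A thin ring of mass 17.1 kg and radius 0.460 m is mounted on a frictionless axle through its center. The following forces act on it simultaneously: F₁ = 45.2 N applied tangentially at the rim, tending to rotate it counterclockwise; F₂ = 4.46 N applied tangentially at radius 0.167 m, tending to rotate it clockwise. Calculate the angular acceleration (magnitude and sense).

I = MR² = (17.1)(0.460)² = 3.618 kg·m².
Taking counterclockwise as positive: τ₁ = +(45.2)(0.460) = +20.79 N·m; τ₂ = −(4.46)(0.167) = −0.7448 N·m.
Net torque τ = 20.05 N·m.
α = τ/I = 20.05/3.618 = 5.540 rad/s².

α ≈ 5.54 rad/s², counterclockwise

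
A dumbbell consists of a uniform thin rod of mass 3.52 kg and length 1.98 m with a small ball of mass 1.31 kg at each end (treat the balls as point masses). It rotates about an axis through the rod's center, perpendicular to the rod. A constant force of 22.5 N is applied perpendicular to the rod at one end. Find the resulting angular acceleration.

I_rod = (1/12)ML² = (1/12)(3.52)(1.98)² = 1.150 kg·m².
I_balls = 2·m·(L/2)² = 2(1.31)(0.9900)² = 2.568 kg·m².
Total I = 3.718 kg·m².
τ = F·(L/2) = (22.5)(0.990) = 22.27 N·m.
α = τ/I = 22.27/3.718 = 5.991 rad/s².

α ≈ 5.99 rad/s²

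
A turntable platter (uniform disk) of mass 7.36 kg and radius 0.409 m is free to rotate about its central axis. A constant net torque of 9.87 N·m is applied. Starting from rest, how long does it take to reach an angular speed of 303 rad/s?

I = ½MR² = (1/2)(7.36)(0.409)² = 0.6156 kg·m².
α = τ/I = 9.87/0.6156 = 16.03 rad/s².
ω = αt ⇒ t = ω/α = 303/16.03 = 18.90 s.

t ≈ 18.9 s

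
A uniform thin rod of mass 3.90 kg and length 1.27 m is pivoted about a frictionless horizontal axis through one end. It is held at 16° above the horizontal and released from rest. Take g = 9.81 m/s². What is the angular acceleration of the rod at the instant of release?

α ≈ 11.1 rad/s²

About the pivot, I = (1/3)ML² = (1/3)(3.90)(1.27)² = 2.097 kg·m².
The weight acts at the center, a distance L/2 = 0.6350 m from the pivot; τ = Mg(L/2) cos 16° = 23.35 N·m.
α = τ/I = 23.35/2.097 = 11.14 rad/s².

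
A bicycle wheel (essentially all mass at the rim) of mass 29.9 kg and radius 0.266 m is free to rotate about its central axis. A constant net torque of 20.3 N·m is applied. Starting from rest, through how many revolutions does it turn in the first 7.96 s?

≈ 48.4 revolutions

I = MR² = (29.9)(0.266)² = 2.116 kg·m².
α = τ/I = 20.3/2.116 = 9.595 rad/s².
θ = ½αt² = ½(9.595)(7.96)² = 304.0 rad.
Revolutions = θ/(2π) = 48.38.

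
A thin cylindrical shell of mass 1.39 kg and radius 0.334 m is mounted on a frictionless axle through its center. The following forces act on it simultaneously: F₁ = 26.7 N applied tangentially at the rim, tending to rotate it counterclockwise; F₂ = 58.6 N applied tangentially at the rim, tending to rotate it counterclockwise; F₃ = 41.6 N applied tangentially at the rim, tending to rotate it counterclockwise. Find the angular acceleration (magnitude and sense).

I = MR² = (1.39)(0.334)² = 0.1551 kg·m².
Taking counterclockwise as positive: τ₁ = +(26.7)(0.334) = +8.918 N·m; τ₂ = +(58.6)(0.334) = +19.57 N·m; τ₃ = +(41.6)(0.334) = +13.89 N·m.
Net torque τ = 42.38 N·m.
α = τ/I = 42.38/0.1551 = 273.3 rad/s².

α ≈ 273 rad/s², counterclockwise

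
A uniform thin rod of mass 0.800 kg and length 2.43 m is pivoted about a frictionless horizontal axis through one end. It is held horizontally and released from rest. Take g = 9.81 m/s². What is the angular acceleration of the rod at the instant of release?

About the pivot, I = (1/3)ML² = (1/3)(0.800)(2.43)² = 1.575 kg·m².
The weight acts at the center, a distance L/2 = 1.215 m from the pivot; τ = Mg(L/2) = 9.535 N·m.
α = τ/I = 9.535/1.575 = 6.056 rad/s².

α ≈ 6.06 rad/s²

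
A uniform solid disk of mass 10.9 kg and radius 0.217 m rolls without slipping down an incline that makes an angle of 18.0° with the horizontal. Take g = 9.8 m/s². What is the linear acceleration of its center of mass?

a ≈ 2.02 m/s²

Translation along the incline: Mg sinθ − f = Ma.
Rotation about the center: fR = Iα with I = ½MR². No-slip gives a = αR, so f = (I/R²)a = (1/2)M a.
Substituting: Mg sinθ = (1 + 0.5000)Ma, so a = g sinθ/(1 + 0.5000) = (9.8) sin 18.0° / 1.500 = 2.019 m/s².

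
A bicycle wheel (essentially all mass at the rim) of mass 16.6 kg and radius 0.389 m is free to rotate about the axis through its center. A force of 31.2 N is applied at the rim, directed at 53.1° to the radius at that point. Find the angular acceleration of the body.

α ≈ 3.86 rad/s²

I = MR² = (16.6)(0.389)² = 2.512 kg·m².
Only the tangential component produces torque: τ = F R sinθ = (31.2)(0.389) sin 53.1° = 9.706 N·m.
From τ = Iα: α = 9.706/2.512 = 3.864 rad/s².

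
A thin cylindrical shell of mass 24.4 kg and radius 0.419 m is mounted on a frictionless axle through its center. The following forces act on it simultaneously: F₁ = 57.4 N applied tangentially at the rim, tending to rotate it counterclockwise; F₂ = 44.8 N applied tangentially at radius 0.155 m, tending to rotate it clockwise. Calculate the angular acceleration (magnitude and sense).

I = MR² = (24.4)(0.419)² = 4.284 kg·m².
Taking counterclockwise as positive: τ₁ = +(57.4)(0.419) = +24.05 N·m; τ₂ = −(44.8)(0.155) = −6.944 N·m.
Net torque τ = 17.11 N·m.
α = τ/I = 17.11/4.284 = 3.993 rad/s².

α ≈ 3.99 rad/s², counterclockwise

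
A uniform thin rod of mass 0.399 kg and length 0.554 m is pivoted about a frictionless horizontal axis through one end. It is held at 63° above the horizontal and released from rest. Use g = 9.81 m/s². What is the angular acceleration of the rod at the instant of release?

α ≈ 12.1 rad/s²

About the pivot, I = (1/3)ML² = (1/3)(0.399)(0.554)² = 0.04082 kg·m².
The weight acts at the center, a distance L/2 = 0.2770 m from the pivot; τ = Mg(L/2) cos 63° = 0.4922 N·m.
α = τ/I = 0.4922/0.04082 = 12.06 rad/s².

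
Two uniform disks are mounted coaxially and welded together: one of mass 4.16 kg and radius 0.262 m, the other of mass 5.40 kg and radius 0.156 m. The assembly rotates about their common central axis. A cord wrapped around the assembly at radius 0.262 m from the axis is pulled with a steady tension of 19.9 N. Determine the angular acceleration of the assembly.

I = ½M₁R₁² + ½M₂R₂² = ½(4.16)(0.262)² + ½(5.40)(0.156)² = 0.2085 kg·m².
τ = F r = (19.9)(0.262) = 5.214 N·m.
α = τ/I = 5.214/0.2085 = 25.01 rad/s².

α ≈ 25.0 rad/s²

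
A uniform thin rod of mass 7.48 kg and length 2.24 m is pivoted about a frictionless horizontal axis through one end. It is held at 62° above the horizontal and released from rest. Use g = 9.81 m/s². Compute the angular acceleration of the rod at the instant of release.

About the pivot, I = (1/3)ML² = (1/3)(7.48)(2.24)² = 12.51 kg·m².
The weight acts at the center, a distance L/2 = 1.120 m from the pivot; τ = Mg(L/2) cos 62° = 38.58 N·m.
α = τ/I = 38.58/12.51 = 3.084 rad/s².
(Equivalently α = (3g/(2L)) cos 62° = 3.084 rad/s².)

α ≈ 3.08 rad/s²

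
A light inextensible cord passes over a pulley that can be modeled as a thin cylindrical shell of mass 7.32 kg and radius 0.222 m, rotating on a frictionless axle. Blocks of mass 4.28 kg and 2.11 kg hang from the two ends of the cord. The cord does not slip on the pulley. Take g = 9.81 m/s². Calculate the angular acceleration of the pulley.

α ≈ 6.99 rad/s²

I = MR² = (7.32)(0.222)² = 0.3608 kg·m².
Heavier block: m₁g − T₁ = m₁a. Lighter block: T₂ − m₂g = m₂a.
Pulley: (T₁ − T₂)R = Iα = I(a/R), so T₁ − T₂ = (I/R²)a = 1·M_p a = 7.320·a.
Adding the three: (m₁ − m₂)g = (m₁ + m₂ + 7.320)a, so a = (4.28 − 2.11)(9.81)/(4.28 + 2.11 + 7.320) = 1.553 m/s².
α = a/R = 1.553/0.222 = 6.994 rad/s².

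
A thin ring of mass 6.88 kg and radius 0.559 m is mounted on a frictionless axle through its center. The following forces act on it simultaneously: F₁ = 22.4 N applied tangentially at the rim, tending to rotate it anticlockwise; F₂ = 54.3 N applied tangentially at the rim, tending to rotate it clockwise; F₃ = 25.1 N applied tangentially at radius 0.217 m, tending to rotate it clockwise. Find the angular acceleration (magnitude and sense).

I = MR² = (6.88)(0.559)² = 2.150 kg·m².
Taking anticlockwise as positive: τ₁ = +(22.4)(0.559) = +12.52 N·m; τ₂ = −(54.3)(0.559) = −30.35 N·m; τ₃ = −(25.1)(0.217) = −5.447 N·m.
Net torque τ = -23.28 N·m.
α = τ/I = -23.28/2.150 = -10.83 rad/s².

α ≈ 10.8 rad/s², clockwise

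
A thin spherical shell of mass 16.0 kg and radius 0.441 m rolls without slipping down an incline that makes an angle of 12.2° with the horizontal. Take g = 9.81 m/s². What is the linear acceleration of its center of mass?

a ≈ 1.24 m/s²

Translation along the incline: Mg sinθ − f = Ma.
Rotation about the center: fR = Iα with I = (2/3)MR². No-slip gives a = αR, so f = (I/R²)a = (2/3)M a.
Substituting: Mg sinθ = (1 + 0.6667)Ma, so a = g sinθ/(1 + 0.6667) = (9.81) sin 12.2° / 1.667 = 1.244 m/s².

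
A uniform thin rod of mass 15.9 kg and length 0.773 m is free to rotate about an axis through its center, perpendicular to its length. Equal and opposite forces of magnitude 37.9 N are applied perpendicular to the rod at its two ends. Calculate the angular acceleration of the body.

α ≈ 37.0 rad/s²

I = (1/12)ML² = (1/12)(15.9)(0.773)² = 0.7917 kg·m².
The couple gives τ = F·(L/2) + F·(L/2) = F L = (37.9)(0.773) = 29.30 N·m.
From τ = Iα: α = 29.30/0.7917 = 37.00 rad/s².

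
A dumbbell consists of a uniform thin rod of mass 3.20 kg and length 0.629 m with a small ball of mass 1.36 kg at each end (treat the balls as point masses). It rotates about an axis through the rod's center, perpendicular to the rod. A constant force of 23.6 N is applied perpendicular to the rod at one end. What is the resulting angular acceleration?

I_rod = (1/12)ML² = (1/12)(3.20)(0.629)² = 0.1055 kg·m².
I_balls = 2·m·(L/2)² = 2(1.36)(0.3145)² = 0.2690 kg·m².
Total I = 0.3745 kg·m².
τ = F·(L/2) = (23.6)(0.315) = 7.422 N·m.
α = τ/I = 7.422/0.3745 = 19.82 rad/s².

α ≈ 19.8 rad/s²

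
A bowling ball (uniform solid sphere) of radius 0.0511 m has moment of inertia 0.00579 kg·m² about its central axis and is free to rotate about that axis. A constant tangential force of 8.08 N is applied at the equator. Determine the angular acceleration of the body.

τ = F R = (8.08)(0.0511) = 0.4129 N·m.
From τ = Iα: α = 0.4129/0.005790 = 71.31 rad/s².

α ≈ 71.3 rad/s²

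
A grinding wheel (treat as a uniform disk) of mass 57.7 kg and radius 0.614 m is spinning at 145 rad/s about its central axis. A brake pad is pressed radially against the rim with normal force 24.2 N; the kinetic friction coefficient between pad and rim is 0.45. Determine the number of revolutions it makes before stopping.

I = ½MR² = (1/2)(57.7)(0.614)² = 10.88 kg·m².
Friction force f = μN = (0.45)(24.2) = 10.89 N at the rim; torque magnitude τ = fR = 6.686 N·m, opposing ω.
|α| = τ/I = 6.686/10.88 = 0.6148 rad/s² (deceleration).
ω² = ω₀² − 2|α|θ with ω = 0 ⇒ θ = ω₀²/(2|α|) = 17100 rad = 2722 rev.

≈ 2720 revolutions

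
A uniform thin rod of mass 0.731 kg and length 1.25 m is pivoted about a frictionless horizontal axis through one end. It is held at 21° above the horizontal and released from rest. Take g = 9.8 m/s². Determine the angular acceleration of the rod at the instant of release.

About the pivot, I = (1/3)ML² = (1/3)(0.731)(1.25)² = 0.3807 kg·m².
The weight acts at the center, a distance L/2 = 0.6250 m from the pivot; τ = Mg(L/2) cos 21° = 4.180 N·m.
α = τ/I = 4.180/0.3807 = 10.98 rad/s².

α ≈ 11.0 rad/s²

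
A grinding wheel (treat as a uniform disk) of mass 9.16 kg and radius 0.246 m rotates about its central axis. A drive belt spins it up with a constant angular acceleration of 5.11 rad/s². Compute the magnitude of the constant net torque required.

I = ½MR² = (1/2)(9.16)(0.246)² = 0.2772 kg·m².
τ = Iα = (0.2772)(5.110) = 1.416 N·m.

τ ≈ 1.42 N·m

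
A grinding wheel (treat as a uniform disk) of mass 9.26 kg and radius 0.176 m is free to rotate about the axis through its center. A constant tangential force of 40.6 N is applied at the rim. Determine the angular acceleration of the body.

α ≈ 49.8 rad/s²

I = ½MR² = (1/2)(9.26)(0.176)² = 0.1434 kg·m².
τ = F R = (40.6)(0.176) = 7.146 N·m.
From τ = Iα: α = 7.146/0.1434 = 49.82 rad/s².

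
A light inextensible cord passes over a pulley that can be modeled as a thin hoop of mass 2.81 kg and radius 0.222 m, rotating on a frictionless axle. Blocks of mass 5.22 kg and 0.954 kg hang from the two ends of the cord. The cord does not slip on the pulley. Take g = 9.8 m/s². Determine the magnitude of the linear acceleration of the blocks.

a ≈ 4.65 m/s²

I = MR² = (2.81)(0.222)² = 0.1385 kg·m².
Heavier block: m₁g − T₁ = m₁a. Lighter block: T₂ − m₂g = m₂a.
Pulley: (T₁ − T₂)R = Iα = I(a/R), so T₁ − T₂ = (I/R²)a = 1·M_p a = 2.810·a.
Adding the three: (m₁ − m₂)g = (m₁ + m₂ + 2.810)a, so a = (5.22 − 0.954)(9.8)/(5.22 + 0.954 + 2.810) = 4.653 m/s².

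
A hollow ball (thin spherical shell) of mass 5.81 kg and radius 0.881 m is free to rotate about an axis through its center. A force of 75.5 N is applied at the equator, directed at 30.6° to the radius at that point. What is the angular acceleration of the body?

α ≈ 11.3 rad/s²

I = (2/3)MR² = (2/3)(5.81)(0.881)² = 3.006 kg·m².
Only the tangential component produces torque: τ = F R sinθ = (75.5)(0.881) sin 30.6° = 33.86 N·m.
From τ = Iα: α = 33.86/3.006 = 11.26 rad/s².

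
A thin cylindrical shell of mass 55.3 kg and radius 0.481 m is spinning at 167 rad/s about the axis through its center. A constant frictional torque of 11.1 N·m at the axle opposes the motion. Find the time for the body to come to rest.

t ≈ 192 s

I = MR² = (55.3)(0.481)² = 12.79 kg·m².
The net torque has magnitude 11.1 N·m, opposing ω.
|α| = τ/I = 11.10/12.79 = 0.8676 rad/s² (deceleration).
0 = ω₀ − |α|t ⇒ t = ω₀/|α| = 167/0.8676 = 192.5 s.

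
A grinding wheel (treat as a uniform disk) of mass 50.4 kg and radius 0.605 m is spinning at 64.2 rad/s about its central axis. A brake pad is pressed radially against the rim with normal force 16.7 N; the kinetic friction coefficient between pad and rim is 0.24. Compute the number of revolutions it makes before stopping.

I = ½MR² = (1/2)(50.4)(0.605)² = 9.224 kg·m².
Friction force f = μN = (0.24)(16.7) = 4.008 N at the rim; torque magnitude τ = fR = 2.425 N·m, opposing ω.
|α| = τ/I = 2.425/9.224 = 0.2629 rad/s² (deceleration).
ω² = ω₀² − 2|α|θ with ω = 0 ⇒ θ = ω₀²/(2|α|) = 7839 rad = 1248 rev.

≈ 1250 revolutions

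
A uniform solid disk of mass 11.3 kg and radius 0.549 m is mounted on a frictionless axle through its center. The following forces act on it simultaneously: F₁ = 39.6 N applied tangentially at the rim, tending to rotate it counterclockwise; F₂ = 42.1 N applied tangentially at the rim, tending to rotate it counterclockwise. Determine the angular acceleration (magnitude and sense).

α ≈ 26.3 rad/s², counterclockwise

I = ½MR² = (1/2)(11.3)(0.549)² = 1.703 kg·m².
Taking counterclockwise as positive: τ₁ = +(39.6)(0.549) = +21.74 N·m; τ₂ = +(42.1)(0.549) = +23.11 N·m.
Net torque τ = 44.85 N·m.
α = τ/I = 44.85/1.703 = 26.34 rad/s².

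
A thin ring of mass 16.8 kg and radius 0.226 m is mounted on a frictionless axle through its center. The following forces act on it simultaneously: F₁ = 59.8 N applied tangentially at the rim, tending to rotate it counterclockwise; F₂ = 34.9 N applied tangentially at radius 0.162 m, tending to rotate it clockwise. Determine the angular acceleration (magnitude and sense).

α ≈ 9.16 rad/s², counterclockwise

I = MR² = (16.8)(0.226)² = 0.8581 kg·m².
Taking counterclockwise as positive: τ₁ = +(59.8)(0.226) = +13.51 N·m; τ₂ = −(34.9)(0.162) = −5.654 N·m.
Net torque τ = 7.861 N·m.
α = τ/I = 7.861/0.8581 = 9.161 rad/s².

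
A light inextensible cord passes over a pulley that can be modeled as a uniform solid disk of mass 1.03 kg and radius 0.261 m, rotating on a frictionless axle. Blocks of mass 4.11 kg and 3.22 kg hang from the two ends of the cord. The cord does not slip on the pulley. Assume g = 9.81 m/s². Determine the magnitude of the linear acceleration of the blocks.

I = ½MR² = (1/2)(1.03)(0.261)² = 0.03508 kg·m².
Heavier block: m₁g − T₁ = m₁a. Lighter block: T₂ − m₂g = m₂a.
Pulley: (T₁ − T₂)R = Iα = I(a/R), so T₁ − T₂ = (I/R²)a = (1/2)M_p a = 0.5150·a.
Adding the three: (m₁ − m₂)g = (m₁ + m₂ + 0.5150)a, so a = (4.11 − 3.22)(9.81)/(4.11 + 3.22 + 0.5150) = 1.113 m/s².

a ≈ 1.11 m/s²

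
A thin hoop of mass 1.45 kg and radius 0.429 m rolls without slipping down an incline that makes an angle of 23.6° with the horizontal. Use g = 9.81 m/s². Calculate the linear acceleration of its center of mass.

Translation along the incline: Mg sinθ − f = Ma.
Rotation about the center: fR = Iα with I = MR². No-slip gives a = αR, so f = (I/R²)a = M a.
Substituting: Mg sinθ = (1 + 1.000)Ma, so a = g sinθ/(1 + 1.000) = (9.81) sin 23.6° / 2.000 = 1.964 m/s².

a ≈ 1.96 m/s²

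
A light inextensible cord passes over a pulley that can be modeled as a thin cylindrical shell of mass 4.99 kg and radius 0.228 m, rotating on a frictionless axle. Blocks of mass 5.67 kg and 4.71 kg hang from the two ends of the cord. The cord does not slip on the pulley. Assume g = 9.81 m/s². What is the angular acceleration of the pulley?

I = MR² = (4.99)(0.228)² = 0.2594 kg·m².
Heavier block: m₁g − T₁ = m₁a. Lighter block: T₂ − m₂g = m₂a.
Pulley: (T₁ − T₂)R = Iα = I(a/R), so T₁ − T₂ = (I/R²)a = 1·M_p a = 4.990·a.
Adding the three: (m₁ − m₂)g = (m₁ + m₂ + 4.990)a, so a = (5.67 − 4.71)(9.81)/(5.67 + 4.71 + 4.990) = 0.6127 m/s².
α = a/R = 0.6127/0.228 = 2.687 rad/s².

α ≈ 2.69 rad/s²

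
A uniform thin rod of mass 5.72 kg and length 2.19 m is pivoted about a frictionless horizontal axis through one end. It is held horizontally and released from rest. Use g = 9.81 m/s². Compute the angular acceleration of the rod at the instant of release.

α ≈ 6.72 rad/s²

About the pivot, I = (1/3)ML² = (1/3)(5.72)(2.19)² = 9.145 kg·m².
The weight acts at the center, a distance L/2 = 1.095 m from the pivot; τ = Mg(L/2) = 61.44 N·m.
α = τ/I = 61.44/9.145 = 6.719 rad/s².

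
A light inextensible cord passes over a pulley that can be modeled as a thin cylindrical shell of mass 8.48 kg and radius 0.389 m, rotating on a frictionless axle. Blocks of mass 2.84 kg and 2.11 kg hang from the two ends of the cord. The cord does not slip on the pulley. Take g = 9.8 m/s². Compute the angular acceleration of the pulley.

I = MR² = (8.48)(0.389)² = 1.283 kg·m².
Heavier block: m₁g − T₁ = m₁a. Lighter block: T₂ − m₂g = m₂a.
Pulley: (T₁ − T₂)R = Iα = I(a/R), so T₁ − T₂ = (I/R²)a = 1·M_p a = 8.480·a.
Adding the three: (m₁ − m₂)g = (m₁ + m₂ + 8.480)a, so a = (2.84 − 2.11)(9.8)/(2.84 + 2.11 + 8.480) = 0.5327 m/s².
α = a/R = 0.5327/0.389 = 1.369 rad/s².

α ≈ 1.37 rad/s²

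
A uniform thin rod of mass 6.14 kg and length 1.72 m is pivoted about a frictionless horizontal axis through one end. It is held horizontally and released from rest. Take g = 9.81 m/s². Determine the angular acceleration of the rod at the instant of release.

About the pivot, I = (1/3)ML² = (1/3)(6.14)(1.72)² = 6.055 kg·m².
The weight acts at the center, a distance L/2 = 0.8600 m from the pivot; τ = Mg(L/2) = 51.80 N·m.
α = τ/I = 51.80/6.055 = 8.555 rad/s².

α ≈ 8.56 rad/s²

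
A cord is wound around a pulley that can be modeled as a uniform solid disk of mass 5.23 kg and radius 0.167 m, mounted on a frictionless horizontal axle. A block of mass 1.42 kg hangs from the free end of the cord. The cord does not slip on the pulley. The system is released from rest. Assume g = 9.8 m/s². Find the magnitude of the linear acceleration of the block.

a ≈ 3.45 m/s²

I = ½MR² = (1/2)(5.23)(0.167)² = 0.07293 kg·m².
Block: mg − T = ma. Pulley: TR = Iα. No-slip: a = αR, so T = (I/R²)a = 2.615·a.
Then mg = (m + 2.615)a, so a = (1.42)(9.8)/(1.42 + 2.615) = 3.449 m/s².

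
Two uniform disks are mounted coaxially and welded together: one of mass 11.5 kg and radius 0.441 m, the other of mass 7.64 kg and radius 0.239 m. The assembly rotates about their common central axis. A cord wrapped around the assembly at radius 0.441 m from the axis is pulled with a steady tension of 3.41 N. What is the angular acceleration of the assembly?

α ≈ 1.13 rad/s²

I = ½M₁R₁² + ½M₂R₂² = ½(11.5)(0.441)² + ½(7.64)(0.239)² = 1.336 kg·m².
τ = F r = (3.41)(0.441) = 1.504 N·m.
α = τ/I = 1.504/1.336 = 1.125 rad/s².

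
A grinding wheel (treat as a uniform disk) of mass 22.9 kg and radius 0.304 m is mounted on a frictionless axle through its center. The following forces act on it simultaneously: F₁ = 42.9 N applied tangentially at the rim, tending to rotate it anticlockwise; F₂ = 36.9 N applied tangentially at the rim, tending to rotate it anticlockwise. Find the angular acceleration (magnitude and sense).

I = ½MR² = (1/2)(22.9)(0.304)² = 1.058 kg·m².
Taking anticlockwise as positive: τ₁ = +(42.9)(0.304) = +13.04 N·m; τ₂ = +(36.9)(0.304) = +11.22 N·m.
Net torque τ = 24.26 N·m.
α = τ/I = 24.26/1.058 = 22.93 rad/s².

α ≈ 22.9 rad/s², anticlockwise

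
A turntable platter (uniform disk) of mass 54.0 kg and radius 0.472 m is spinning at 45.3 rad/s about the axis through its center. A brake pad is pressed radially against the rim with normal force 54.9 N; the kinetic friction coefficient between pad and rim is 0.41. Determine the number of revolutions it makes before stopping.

≈ 92.5 revolutions

I = ½MR² = (1/2)(54.0)(0.472)² = 6.015 kg·m².
Friction force f = μN = (0.41)(54.9) = 22.51 N at the rim; torque magnitude τ = fR = 10.62 N·m, opposing ω.
|α| = τ/I = 10.62/6.015 = 1.766 rad/s² (deceleration).
ω² = ω₀² − 2|α|θ with ω = 0 ⇒ θ = ω₀²/(2|α|) = 580.9 rad = 92.46 rev.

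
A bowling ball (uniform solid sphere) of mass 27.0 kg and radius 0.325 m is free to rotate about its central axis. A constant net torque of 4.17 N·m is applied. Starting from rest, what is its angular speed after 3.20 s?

I = (2/5)MR² = (2/5)(27.0)(0.325)² = 1.141 kg·m².
α = τ/I = 4.17/1.141 = 3.655 rad/s².
ω = ω₀ + αt = 0 + (3.655)(3.20) = 11.70 rad/s.

ω ≈ 11.7 rad/s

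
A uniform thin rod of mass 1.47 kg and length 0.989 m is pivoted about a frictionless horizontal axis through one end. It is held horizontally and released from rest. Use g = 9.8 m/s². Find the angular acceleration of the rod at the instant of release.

α ≈ 14.9 rad/s²

About the pivot, I = (1/3)ML² = (1/3)(1.47)(0.989)² = 0.4793 kg·m².
The weight acts at the center, a distance L/2 = 0.4945 m from the pivot; τ = Mg(L/2) = 7.124 N·m.
α = τ/I = 7.124/0.4793 = 14.86 rad/s².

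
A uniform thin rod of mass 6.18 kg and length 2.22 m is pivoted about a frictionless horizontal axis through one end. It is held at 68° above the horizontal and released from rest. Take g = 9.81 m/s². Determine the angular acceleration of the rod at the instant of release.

α ≈ 2.48 rad/s²

About the pivot, I = (1/3)ML² = (1/3)(6.18)(2.22)² = 10.15 kg·m².
The weight acts at the center, a distance L/2 = 1.110 m from the pivot; τ = Mg(L/2) cos 68° = 25.21 N·m.
α = τ/I = 25.21/10.15 = 2.483 rad/s².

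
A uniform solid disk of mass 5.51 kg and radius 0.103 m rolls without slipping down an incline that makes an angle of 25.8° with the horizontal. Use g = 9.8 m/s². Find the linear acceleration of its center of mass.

Translation along the incline: Mg sinθ − f = Ma.
Rotation about the center: fR = Iα with I = ½MR². No-slip gives a = αR, so f = (I/R²)a = (1/2)M a.
Substituting: Mg sinθ = (1 + 0.5000)Ma, so a = g sinθ/(1 + 0.5000) = (9.8) sin 25.8° / 1.500 = 2.844 m/s².

a ≈ 2.84 m/s²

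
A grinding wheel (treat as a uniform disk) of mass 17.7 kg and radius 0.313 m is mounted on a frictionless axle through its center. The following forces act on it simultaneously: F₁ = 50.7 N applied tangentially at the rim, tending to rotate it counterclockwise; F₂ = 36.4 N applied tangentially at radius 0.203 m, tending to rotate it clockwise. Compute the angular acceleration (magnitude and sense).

I = ½MR² = (1/2)(17.7)(0.313)² = 0.8670 kg·m².
Taking counterclockwise as positive: τ₁ = +(50.7)(0.313) = +15.87 N·m; τ₂ = −(36.4)(0.203) = −7.389 N·m.
Net torque τ = 8.480 N·m.
α = τ/I = 8.480/0.8670 = 9.780 rad/s².

α ≈ 9.78 rad/s², counterclockwise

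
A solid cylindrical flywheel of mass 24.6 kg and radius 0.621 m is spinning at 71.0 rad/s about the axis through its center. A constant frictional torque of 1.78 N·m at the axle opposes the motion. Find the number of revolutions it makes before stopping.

≈ 1070 revolutions

I = ½MR² = (1/2)(24.6)(0.621)² = 4.743 kg·m².
The net torque has magnitude 1.78 N·m, opposing ω.
|α| = τ/I = 1.780/4.743 = 0.3753 rad/s² (deceleration).
ω² = ω₀² − 2|α|θ with ω = 0 ⇒ θ = ω₀²/(2|α|) = 6717 rad = 1069 rev.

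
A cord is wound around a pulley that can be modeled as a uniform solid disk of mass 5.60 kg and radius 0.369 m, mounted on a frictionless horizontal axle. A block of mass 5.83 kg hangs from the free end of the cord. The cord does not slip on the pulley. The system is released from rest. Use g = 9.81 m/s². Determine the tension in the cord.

I = ½MR² = (1/2)(5.60)(0.369)² = 0.3813 kg·m².
Block: mg − T = ma. Pulley: TR = Iα. No-slip: a = αR, so T = (I/R²)a = 2.800·a.
Then mg = (m + 2.800)a, so a = (5.83)(9.81)/(5.83 + 2.800) = 6.627 m/s².
T = 2.800·a = 18.56 N.

T ≈ 18.6 N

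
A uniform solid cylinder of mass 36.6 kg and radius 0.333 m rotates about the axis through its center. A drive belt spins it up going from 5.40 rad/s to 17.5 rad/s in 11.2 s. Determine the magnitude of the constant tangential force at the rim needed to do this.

F ≈ 6.58 N

I = ½MR² = (1/2)(36.6)(0.333)² = 2.029 kg·m².
α = Δω/Δt = (17.5 − 5.40)/11.2 = 1.080 rad/s².
The required torque is τ = Iα = (2.029)(1.080) = 2.192 N·m.
A tangential force at the rim gives τ = FR, so F = τ/R = 2.192/0.333 = 6.584 N.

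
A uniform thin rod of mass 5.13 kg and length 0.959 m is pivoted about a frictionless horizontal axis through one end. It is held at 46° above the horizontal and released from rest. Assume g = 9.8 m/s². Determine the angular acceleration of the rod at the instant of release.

α ≈ 10.6 rad/s²

About the pivot, I = (1/3)ML² = (1/3)(5.13)(0.959)² = 1.573 kg·m².
The weight acts at the center, a distance L/2 = 0.4795 m from the pivot; τ = Mg(L/2) cos 46° = 16.75 N·m.
α = τ/I = 16.75/1.573 = 10.65 rad/s².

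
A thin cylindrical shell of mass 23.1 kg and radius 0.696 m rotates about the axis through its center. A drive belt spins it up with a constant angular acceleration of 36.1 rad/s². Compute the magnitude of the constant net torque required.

τ ≈ 404 N·m

I = MR² = (23.1)(0.696)² = 11.19 kg·m².
τ = Iα = (11.19)(36.10) = 404.0 N·m.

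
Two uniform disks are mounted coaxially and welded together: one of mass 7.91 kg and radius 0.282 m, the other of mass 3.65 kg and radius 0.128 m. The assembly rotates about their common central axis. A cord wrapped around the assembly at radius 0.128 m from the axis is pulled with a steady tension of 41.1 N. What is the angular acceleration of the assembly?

α ≈ 15.3 rad/s²

I = ½M₁R₁² + ½M₂R₂² = ½(7.91)(0.282)² + ½(3.65)(0.128)² = 0.3444 kg·m².
τ = F r = (41.1)(0.128) = 5.261 N·m.
α = τ/I = 5.261/0.3444 = 15.27 rad/s².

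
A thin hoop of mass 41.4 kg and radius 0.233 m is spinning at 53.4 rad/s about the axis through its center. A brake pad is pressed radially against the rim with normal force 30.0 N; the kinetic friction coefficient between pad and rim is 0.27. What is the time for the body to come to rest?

t ≈ 63.6 s

I = MR² = (41.4)(0.233)² = 2.248 kg·m².
Friction force f = μN = (0.27)(30.0) = 8.100 N at the rim; torque magnitude τ = fR = 1.887 N·m, opposing ω.
|α| = τ/I = 1.887/2.248 = 0.8397 rad/s² (deceleration).
0 = ω₀ − |α|t ⇒ t = ω₀/|α| = 53.4/0.8397 = 63.59 s.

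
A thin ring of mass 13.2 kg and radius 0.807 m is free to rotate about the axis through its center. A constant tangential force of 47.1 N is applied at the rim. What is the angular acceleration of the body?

I = MR² = (13.2)(0.807)² = 8.596 kg·m².
τ = F R = (47.1)(0.807) = 38.01 N·m.
Newton's second law for rotation, τ = Iα, gives α = τ/I = 38.01/8.596 = 4.422 rad/s².

α ≈ 4.42 rad/s²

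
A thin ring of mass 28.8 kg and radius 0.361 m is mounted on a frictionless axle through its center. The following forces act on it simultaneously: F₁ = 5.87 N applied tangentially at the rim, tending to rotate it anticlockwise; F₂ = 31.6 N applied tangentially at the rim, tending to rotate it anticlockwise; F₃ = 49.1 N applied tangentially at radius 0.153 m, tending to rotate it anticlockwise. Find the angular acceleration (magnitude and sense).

I = MR² = (28.8)(0.361)² = 3.753 kg·m².
Taking anticlockwise as positive: τ₁ = +(5.87)(0.361) = +2.119 N·m; τ₂ = +(31.6)(0.361) = +11.41 N·m; τ₃ = +(49.1)(0.153) = +7.512 N·m.
Net torque τ = 21.04 N·m.
α = τ/I = 21.04/3.753 = 5.606 rad/s².

α ≈ 5.61 rad/s², anticlockwise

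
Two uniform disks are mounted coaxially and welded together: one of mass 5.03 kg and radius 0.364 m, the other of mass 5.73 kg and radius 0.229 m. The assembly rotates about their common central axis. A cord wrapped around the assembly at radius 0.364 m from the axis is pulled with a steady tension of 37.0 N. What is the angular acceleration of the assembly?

I = ½M₁R₁² + ½M₂R₂² = ½(5.03)(0.364)² + ½(5.73)(0.229)² = 0.4835 kg·m².
τ = F r = (37.0)(0.364) = 13.47 N·m.
α = τ/I = 13.47/0.4835 = 27.86 rad/s².

α ≈ 27.9 rad/s²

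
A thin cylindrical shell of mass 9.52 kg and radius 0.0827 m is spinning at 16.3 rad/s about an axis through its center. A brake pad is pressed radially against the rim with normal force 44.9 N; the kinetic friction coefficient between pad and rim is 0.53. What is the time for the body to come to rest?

I = MR² = (9.52)(0.0827)² = 0.06511 kg·m².
Friction force f = μN = (0.53)(44.9) = 23.80 N at the rim; torque magnitude τ = fR = 1.968 N·m, opposing ω.
|α| = τ/I = 1.968/0.06511 = 30.23 rad/s² (deceleration).
0 = ω₀ − |α|t ⇒ t = ω₀/|α| = 16.3/30.23 = 0.5393 s.

t ≈ 0.539 s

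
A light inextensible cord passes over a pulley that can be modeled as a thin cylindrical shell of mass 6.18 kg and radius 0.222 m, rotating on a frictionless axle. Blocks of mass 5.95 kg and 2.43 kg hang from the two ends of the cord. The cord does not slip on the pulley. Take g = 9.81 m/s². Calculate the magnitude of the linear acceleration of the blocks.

I = MR² = (6.18)(0.222)² = 0.3046 kg·m².
Heavier block: m₁g − T₁ = m₁a. Lighter block: T₂ − m₂g = m₂a.
Pulley: (T₁ − T₂)R = Iα = I(a/R), so T₁ − T₂ = (I/R²)a = 1·M_p a = 6.180·a.
Adding the three: (m₁ − m₂)g = (m₁ + m₂ + 6.180)a, so a = (5.95 − 2.43)(9.81)/(5.95 + 2.43 + 6.180) = 2.372 m/s².

a ≈ 2.37 m/s²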